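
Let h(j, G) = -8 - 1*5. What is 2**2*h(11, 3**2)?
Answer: -52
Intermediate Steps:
h(j, G) = -13 (h(j, G) = -8 - 5 = -13)
2**2*h(11, 3**2) = 2**2*(-13) = 4*(-13) = -52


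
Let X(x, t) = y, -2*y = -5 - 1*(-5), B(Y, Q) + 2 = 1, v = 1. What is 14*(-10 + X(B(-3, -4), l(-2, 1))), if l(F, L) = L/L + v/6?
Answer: -140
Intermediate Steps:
B(Y, Q) = -1 (B(Y, Q) = -2 + 1 = -1)
l(F, L) = 7/6 (l(F, L) = L/L + 1/6 = 1 + 1*(1/6) = 1 + 1/6 = 7/6)
y = 0 (y = -(-5 - 1*(-5))/2 = -(-5 + 5)/2 = -1/2*0 = 0)
X(x, t) = 0
14*(-10 + X(B(-3, -4), l(-2, 1))) = 14*(-10 + 0) = 14*(-10) = -140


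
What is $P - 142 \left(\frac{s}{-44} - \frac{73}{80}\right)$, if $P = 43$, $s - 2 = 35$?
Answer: $\frac{128473}{440} \approx 291.98$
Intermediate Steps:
$s = 37$ ($s = 2 + 35 = 37$)
$P - 142 \left(\frac{s}{-44} - \frac{73}{80}\right) = 43 - 142 \left(\frac{37}{-44} - \frac{73}{80}\right) = 43 - 142 \left(37 \left(- \frac{1}{44}\right) - \frac{73}{80}\right) = 43 - 142 \left(- \frac{37}{44} - \frac{73}{80}\right) = 43 - - \frac{109553}{440} = 43 + \frac{109553}{440} = \frac{128473}{440}$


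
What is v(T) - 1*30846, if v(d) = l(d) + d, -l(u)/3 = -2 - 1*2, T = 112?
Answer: -30722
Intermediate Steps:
l(u) = 12 (l(u) = -3*(-2 - 1*2) = -3*(-2 - 2) = -3*(-4) = 12)
v(d) = 12 + d
v(T) - 1*30846 = (12 + 112) - 1*30846 = 124 - 30846 = -30722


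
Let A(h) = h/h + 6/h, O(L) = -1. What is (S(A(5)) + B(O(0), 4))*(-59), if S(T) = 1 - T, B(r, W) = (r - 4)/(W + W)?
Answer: 4307/40 ≈ 107.68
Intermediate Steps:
B(r, W) = (-4 + r)/(2*W) (B(r, W) = (-4 + r)/((2*W)) = (-4 + r)*(1/(2*W)) = (-4 + r)/(2*W))
A(h) = 1 + 6/h
(S(A(5)) + B(O(0), 4))*(-59) = ((1 - (6 + 5)/5) + (1/2)*(-4 - 1)/4)*(-59) = ((1 - 11/5) + (1/2)*(1/4)*(-5))*(-59) = ((1 - 1*11/5) - 5/8)*(-59) = ((1 - 11/5) - 5/8)*(-59) = (-6/5 - 5/8)*(-59) = -73/40*(-59) = 4307/40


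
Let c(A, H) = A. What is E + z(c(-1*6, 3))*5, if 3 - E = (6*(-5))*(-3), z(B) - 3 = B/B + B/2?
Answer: -82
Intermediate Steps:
z(B) = 4 + B/2 (z(B) = 3 + (B/B + B/2) = 3 + (1 + B*(½)) = 3 + (1 + B/2) = 4 + B/2)
E = -87 (E = 3 - 6*(-5)*(-3) = 3 - (-30)*(-3) = 3 - 1*90 = 3 - 90 = -87)
E + z(c(-1*6, 3))*5 = -87 + (4 + (-1*6)/2)*5 = -87 + (4 + (½)*(-6))*5 = -87 + (4 - 3)*5 = -87 + 1*5 = -87 + 5 = -82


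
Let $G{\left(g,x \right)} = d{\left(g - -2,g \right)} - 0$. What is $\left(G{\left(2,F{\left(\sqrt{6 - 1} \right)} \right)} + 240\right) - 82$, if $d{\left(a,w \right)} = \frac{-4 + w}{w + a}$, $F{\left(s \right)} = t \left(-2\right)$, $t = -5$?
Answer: $\frac{473}{3} \approx 157.67$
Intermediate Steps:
$F{\left(s \right)} = 10$ ($F{\left(s \right)} = \left(-5\right) \left(-2\right) = 10$)
$d{\left(a,w \right)} = \frac{-4 + w}{a + w}$
$G{\left(g,x \right)} = \frac{-4 + g}{2 + 2 g}$ ($G{\left(g,x \right)} = \frac{-4 + g}{\left(g - -2\right) + g} - 0 = \frac{-4 + g}{\left(g + 2\right) + g} + 0 = \frac{-4 + g}{\left(2 + g\right) + g} + 0 = \frac{-4 + g}{2 + 2 g} + 0 = \frac{-4 + g}{2 + 2 g}$)
$\left(G{\left(2,F{\left(\sqrt{6 - 1} \right)} \right)} + 240\right) - 82 = \left(\frac{-4 + 2}{2 \left(1 + 2\right)} + 240\right) - 82 = \left(\frac{1}{2} \cdot \frac{1}{3} \left(-2\right) + 240\right) - 82 = \left(- \frac{1}{3} + 240\right) - 82 = \frac{719}{3} - 82 = \frac{473}{3}$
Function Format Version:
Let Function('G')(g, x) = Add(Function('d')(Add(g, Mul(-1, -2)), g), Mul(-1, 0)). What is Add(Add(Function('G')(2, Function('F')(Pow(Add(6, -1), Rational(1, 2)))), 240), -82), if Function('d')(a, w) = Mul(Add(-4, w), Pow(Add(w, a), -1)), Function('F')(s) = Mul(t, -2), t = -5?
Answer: Rational(473, 3) ≈ 157.67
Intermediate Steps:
Function('F')(s) = 10 (Function('F')(s) = Mul(-5, -2) = 10)
Function('d')(a, w) = Mul(Pow(Add(a, w), -1), Add(-4, w)) (Function('d')(a, w) = Mul(Add(-4, w), Pow(Add(a, w), -1)) = Mul(Pow(Add(a, w), -1), Add(-4, w)))
Function('G')(g, x) = Mul(Pow(Add(2, Mul(2, g)), -1), Add(-4, g)) (Function('G')(g, x) = Add(Mul(Pow(Add(Add(g, Mul(-1, -2)), g), -1), Add(-4, g)), Mul(-1, 0)) = Add(Mul(Pow(Add(Add(g, 2), g), -1), Add(-4, g)), 0) = Add(Mul(Pow(Add(Add(2, g), g), -1), Add(-4, g)), 0) = Add(Mul(Pow(Add(2, Mul(2, g)), -1), Add(-4, g)), 0) = Mul(Pow(Add(2, Mul(2, g)), -1), Add(-4, g)))
Add(Add(Function('G')(2, Function('F')(Pow(Add(6, -1), Rational(1, 2)))), 240), -82) = Add(Add(Mul(Rational(1, 2), Pow(Add(1, 2), -1), Add(-4, 2)), 240), -82) = Add(Add(Mul(Rational(1, 2), Pow(3, -1), -2), 240), -82) = Add(Add(Mul(Rational(1, 2), Rational(1, 3), -2), 240), -82) = Add(Add(Rational(-1, 3), 240), -82) = Add(Rational(719, 3), -82) = Rational(473, 3)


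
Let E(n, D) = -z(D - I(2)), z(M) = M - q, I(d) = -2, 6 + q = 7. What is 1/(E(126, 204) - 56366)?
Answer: -1/56571 ≈ -1.7677e-5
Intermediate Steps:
q = 1 (q = -6 + 7 = 1)
z(M) = -1 + M (z(M) = M - 1*1 = M - 1 = -1 + M)
E(n, D) = -1 - D (E(n, D) = -(-1 + (D - 1*(-2))) = -(-1 + (D + 2)) = -(-1 + (2 + D)) = -(1 + D) = -1 - D)
1/(E(126, 204) - 56366) = 1/((-1 - 1*204) - 56366) = 1/((-1 - 204) - 56366) = 1/(-205 - 56366) = 1/(-56571) = -1/56571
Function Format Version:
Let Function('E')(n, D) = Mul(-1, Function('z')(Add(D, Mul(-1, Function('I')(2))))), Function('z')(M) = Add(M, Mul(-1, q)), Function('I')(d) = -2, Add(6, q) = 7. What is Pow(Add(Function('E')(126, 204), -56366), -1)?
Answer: Rational(-1, 56571) ≈ -1.7677e-5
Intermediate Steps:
q = 1 (q = Add(-6, 7) = 1)
Function('z')(M) = Add(-1, M) (Function('z')(M) = Add(M, Mul(-1, 1)) = Add(M, -1) = Add(-1, M))
Function('E')(n, D) = Add(-1, Mul(-1, D)) (Function('E')(n, D) = Mul(-1, Add(-1, Add(D, Mul(-1, -2)))) = Mul(-1, Add(-1, Add(D, 2))) = Mul(-1, Add(-1, Add(2, D))) = Mul(-1, Add(1, D)) = Add(-1, Mul(-1, D)))
Pow(Add(Function('E')(126, 204), -56366), -1) = Pow(Add(Add(-1, Mul(-1, 204)), -56366), -1) = Pow(Add(Add(-1, -204), -56366), -1) = Pow(Add(-205, -56366), -1) = Pow(-56571, -1) = Rational(-1, 56571)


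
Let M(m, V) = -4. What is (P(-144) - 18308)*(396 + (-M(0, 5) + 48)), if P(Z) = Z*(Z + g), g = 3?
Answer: 894208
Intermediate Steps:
P(Z) = Z*(3 + Z) (P(Z) = Z*(Z + 3) = Z*(3 + Z))
(P(-144) - 18308)*(396 + (-M(0, 5) + 48)) = (-144*(3 - 144) - 18308)*(396 + (-1*(-4) + 48)) = (-144*(-141) - 18308)*(396 + (4 + 48)) = (20304 - 18308)*(396 + 52) = 1996*448 = 894208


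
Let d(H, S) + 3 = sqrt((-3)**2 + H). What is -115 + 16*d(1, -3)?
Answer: -163 + 16*sqrt(10) ≈ -112.40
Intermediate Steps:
d(H, S) = -3 + sqrt(9 + H) (d(H, S) = -3 + sqrt((-3)**2 + H) = -3 + sqrt(9 + H))
-115 + 16*d(1, -3) = -115 + 16*(-3 + sqrt(9 + 1)) = -115 + 16*(-3 + sqrt(10)) = -115 + (-48 + 16*sqrt(10)) = -163 + 16*sqrt(10)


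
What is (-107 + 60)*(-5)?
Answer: 235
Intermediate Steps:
(-107 + 60)*(-5) = -47*(-5) = 235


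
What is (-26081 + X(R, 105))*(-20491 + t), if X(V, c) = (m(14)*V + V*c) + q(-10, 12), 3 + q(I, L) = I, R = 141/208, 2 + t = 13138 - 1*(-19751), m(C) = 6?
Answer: -16771481199/52 ≈ -3.2253e+8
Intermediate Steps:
t = 32887 (t = -2 + (13138 - 1*(-19751)) = -2 + (13138 + 19751) = -2 + 32889 = 32887)
R = 141/208 (R = 141*(1/208) = 141/208 ≈ 0.67789)
q(I, L) = -3 + I
X(V, c) = -13 + 6*V + V*c (X(V, c) = (6*V + V*c) + (-3 - 10) = (6*V + V*c) - 13 = -13 + 6*V + V*c)
(-26081 + X(R, 105))*(-20491 + t) = (-26081 + (-13 + 6*(141/208) + (141/208)*105))*(-20491 + 32887) = (-26081 + (-13 + 423/104 + 14805/208))*12396 = (-26081 + 12947/208)*12396 = -5411901/208*12396 = -16771481199/52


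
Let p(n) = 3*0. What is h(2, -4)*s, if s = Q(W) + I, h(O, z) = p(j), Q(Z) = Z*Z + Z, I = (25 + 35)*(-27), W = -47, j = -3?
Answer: 0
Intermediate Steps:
p(n) = 0
I = -1620 (I = 60*(-27) = -1620)
Q(Z) = Z + Z**2 (Q(Z) = Z**2 + Z = Z + Z**2)
h(O, z) = 0
s = 542 (s = -47*(1 - 47) - 1620 = -47*(-46) - 1620 = 2162 - 1620 = 542)
h(2, -4)*s = 0*542 = 0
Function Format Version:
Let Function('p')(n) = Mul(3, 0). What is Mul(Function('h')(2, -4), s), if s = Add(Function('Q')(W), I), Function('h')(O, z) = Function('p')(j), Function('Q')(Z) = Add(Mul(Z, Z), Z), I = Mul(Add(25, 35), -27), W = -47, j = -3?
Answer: 0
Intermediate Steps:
Function('p')(n) = 0
I = -1620 (I = Mul(60, -27) = -1620)
Function('Q')(Z) = Add(Z, Pow(Z, 2)) (Function('Q')(Z) = Add(Pow(Z, 2), Z) = Add(Z, Pow(Z, 2)))
Function('h')(O, z) = 0
s = 542 (s = Add(Mul(-47, Add(1, -47)), -1620) = Add(Mul(-47, -46), -1620) = Add(2162, -1620) = 542)
Mul(Function('h')(2, -4), s) = Mul(0, 542) = 0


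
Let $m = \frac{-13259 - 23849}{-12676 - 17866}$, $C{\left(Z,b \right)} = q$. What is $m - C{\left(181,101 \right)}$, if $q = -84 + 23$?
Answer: $\frac{950085}{15271} \approx 62.215$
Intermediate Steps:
$q = -61$
$C{\left(Z,b \right)} = -61$
$m = \frac{18554}{15271}$ ($m = - \frac{37108}{-30542} = \left(-37108\right) \left(- \frac{1}{30542}\right) = \frac{18554}{15271} \approx 1.215$)
$m - C{\left(181,101 \right)} = \frac{18554}{15271} - -61 = \frac{18554}{15271} + 61 = \frac{950085}{15271}$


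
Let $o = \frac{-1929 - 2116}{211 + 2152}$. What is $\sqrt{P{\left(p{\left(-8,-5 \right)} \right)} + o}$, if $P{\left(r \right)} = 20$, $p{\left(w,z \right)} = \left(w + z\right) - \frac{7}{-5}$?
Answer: $\frac{\sqrt{102117045}}{2363} \approx 4.2765$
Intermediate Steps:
$p{\left(w,z \right)} = \frac{7}{5} + w + z$ ($p{\left(w,z \right)} = \left(w + z\right) - - \frac{7}{5} = \left(w + z\right) + \frac{7}{5} = \frac{7}{5} + w + z$)
$o = - \frac{4045}{2363} \approx -1.7118$
$\sqrt{P{\left(p{\left(-8,-5 \right)} \right)} + o} = \sqrt{20 - \frac{4045}{2363}} = \sqrt{\frac{43215}{2363}} = \frac{\sqrt{102117045}}{2363}$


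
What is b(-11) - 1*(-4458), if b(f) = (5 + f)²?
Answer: 4494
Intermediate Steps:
b(-11) - 1*(-4458) = (5 - 11)² - 1*(-4458) = (-6)² + 4458 = 36 + 4458 = 4494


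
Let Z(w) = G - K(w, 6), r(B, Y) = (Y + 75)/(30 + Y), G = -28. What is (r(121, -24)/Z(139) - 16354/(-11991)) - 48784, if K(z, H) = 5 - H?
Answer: -10529214569/215838 ≈ -48783.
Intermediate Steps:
r(B, Y) = (75 + Y)/(30 + Y)
Z(w) = -27 (Z(w) = -28 - (5 - 1*6) = -28 - (5 - 6) = -28 - 1*(-1) = -28 + 1 = -27)
(r(121, -24)/Z(139) - 16354/(-11991)) - 48784 = (((75 - 24)/(30 - 24))/(-27) - 16354/(-11991)) - 48784 = ((51/6)*(-1/27) - 16354*(-1/11991)) - 48784 = (((1/6)*51)*(-1/27) + 16354/11991) - 48784 = ((17/2)*(-1/27) + 16354/11991) - 48784 = (-17/54 + 16354/11991) - 48784 = 226423/215838 - 48784 = -10529214569/215838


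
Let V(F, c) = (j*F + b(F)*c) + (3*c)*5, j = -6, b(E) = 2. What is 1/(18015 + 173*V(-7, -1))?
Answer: 1/22340 ≈ 4.4763e-5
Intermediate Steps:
V(F, c) = -6*F + 17*c (V(F, c) = (-6*F + 2*c) + (3*c)*5 = (-6*F + 2*c) + 15*c = -6*F + 17*c)
1/(18015 + 173*V(-7, -1)) = 1/(18015 + 173*(-6*(-7) + 17*(-1))) = 1/(18015 + 173*(42 - 17)) = 1/(18015 + 173*25) = 1/(18015 + 4325) = 1/22340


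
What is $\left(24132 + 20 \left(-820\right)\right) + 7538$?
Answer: $15270$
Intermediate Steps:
$\left(24132 + 20 \left(-820\right)\right) + 7538 = \left(24132 - 16400\right) + 7538 = 7732 + 7538 = 15270$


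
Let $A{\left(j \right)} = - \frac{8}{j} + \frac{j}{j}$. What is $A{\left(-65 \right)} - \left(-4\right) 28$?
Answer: $\frac{7353}{65} \approx 113.12$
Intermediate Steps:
$A{\left(j \right)} = 1 - \frac{8}{j}$ ($A{\left(j \right)} = - \frac{8}{j} + 1 = 1 - \frac{8}{j}$)
$A{\left(-65 \right)} - \left(-4\right) 28 = \frac{-8 - 65}{-65} - \left(-4\right) 28 = \left(- \frac{1}{65}\right) \left(-73\right) - -112 = \frac{73}{65} + 112 = \frac{7353}{65}$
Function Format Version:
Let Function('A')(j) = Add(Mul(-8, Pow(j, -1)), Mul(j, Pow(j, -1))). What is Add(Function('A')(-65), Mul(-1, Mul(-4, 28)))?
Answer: Rational(7353, 65) ≈ 113.12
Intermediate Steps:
Function('A')(j) = Add(1, Mul(-8, Pow(j, -1))) (Function('A')(j) = Add(Mul(-8, Pow(j, -1)), 1) = Add(1, Mul(-8, Pow(j, -1))))
Add(Function('A')(-65), Mul(-1, Mul(-4, 28))) = Add(Mul(Pow(-65, -1), Add(-8, -65)), Mul(-1, Mul(-4, 28))) = Add(Mul(Rational(-1, 65), -73), Mul(-1, -112)) = Add(Rational(73, 65), 112) = Rational(7353, 65)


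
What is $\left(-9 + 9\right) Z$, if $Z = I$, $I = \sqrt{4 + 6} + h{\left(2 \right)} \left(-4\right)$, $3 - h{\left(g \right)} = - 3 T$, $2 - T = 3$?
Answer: $0$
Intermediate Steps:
$T = -1$ ($T = 2 - 3 = -1$)
$h{\left(g \right)} = 0$ ($h{\left(g \right)} = 3 - \left(-3\right) \left(-1\right) = 3 - 3 = 0$)
$I = \sqrt{10}$ ($I = \sqrt{4 + 6} + 0 \left(-4\right) = \sqrt{10} + 0 = \sqrt{10} \approx 3.1623$)
$Z = \sqrt{10} \approx 3.1623$
$\left(-9 + 9\right) Z = \left(-9 + 9\right) \sqrt{10} = 0 \sqrt{10} = 0$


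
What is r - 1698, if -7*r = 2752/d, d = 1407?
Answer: -16726354/9849 ≈ -1698.3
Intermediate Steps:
r = -2752/9849 (r = -2752/(7*1407) = -⅐*2752/1407 = -2752/9849 ≈ -0.27942)
r - 1698 = -2752/9849 - 1698 = -16726354/9849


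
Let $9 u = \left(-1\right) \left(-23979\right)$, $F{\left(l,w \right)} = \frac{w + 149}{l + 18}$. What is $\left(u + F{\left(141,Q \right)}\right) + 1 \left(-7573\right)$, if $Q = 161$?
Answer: $- \frac{260056}{53} \approx -4906.7$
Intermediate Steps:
$F{\left(l,w \right)} = \frac{149 + w}{18 + l}$
$u = \frac{7993}{3}$ ($u = \frac{\left(-1\right) \left(-23979\right)}{9} = \frac{1}{9} \cdot 23979 = \frac{7993}{3} \approx 2664.3$)
$\left(u + F{\left(141,Q \right)}\right) + 1 \left(-7573\right) = \left(\frac{7993}{3} + \frac{149 + 161}{18 + 141}\right) + 1 \left(-7573\right) = \left(\frac{7993}{3} + \frac{1}{159} \cdot 310\right) - 7573 = \left(\frac{7993}{3} + \frac{310}{159}\right) - 7573 = \frac{141313}{53} - 7573 = - \frac{260056}{53}$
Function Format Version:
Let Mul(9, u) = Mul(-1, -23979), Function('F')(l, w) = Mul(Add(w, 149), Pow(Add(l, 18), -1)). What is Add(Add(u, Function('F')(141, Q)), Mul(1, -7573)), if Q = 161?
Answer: Rational(-260056, 53) ≈ -4906.7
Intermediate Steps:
Function('F')(l, w) = Mul(Pow(Add(18, l), -1), Add(149, w)) (Function('F')(l, w) = Mul(Add(149, w), Pow(Add(18, l), -1)) = Mul(Pow(Add(18, l), -1), Add(149, w)))
u = Rational(7993, 3) (u = Mul(Rational(1, 9), Mul(-1, -23979)) = Mul(Rational(1, 9), 23979) = Rational(7993, 3) ≈ 2664.3)
Add(Add(u, Function('F')(141, Q)), Mul(1, -7573)) = Add(Add(Rational(7993, 3), Mul(Pow(Add(18, 141), -1), Add(149, 161))), Mul(1, -7573)) = Add(Add(Rational(7993, 3), Mul(Pow(159, -1), 310)), -7573) = Add(Add(Rational(7993, 3), Mul(Rational(1, 159), 310)), -7573) = Add(Add(Rational(7993, 3), Rational(310, 159)), -7573) = Add(Rational(141313, 53), -7573) = Rational(-260056, 53)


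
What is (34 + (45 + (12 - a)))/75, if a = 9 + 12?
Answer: 14/15 ≈ 0.93333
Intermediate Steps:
a = 21
(34 + (45 + (12 - a)))/75 = (34 + (45 + (12 - 1*21)))/75 = (34 + (45 + (12 - 21)))/75 = (34 + (45 - 9))/75 = (34 + 36)/75 = (1/75)*70 = 14/15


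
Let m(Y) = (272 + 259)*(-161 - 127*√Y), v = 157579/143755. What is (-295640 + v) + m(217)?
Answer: -54789329326/143755 - 67437*√217 ≈ -1.3745e+6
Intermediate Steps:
v = 157579/143755 (v = 157579*(1/143755) = 157579/143755 ≈ 1.0962)
m(Y) = -85491 - 67437*√Y (m(Y) = 531*(-161 - 127*√Y) = -85491 - 67437*√Y)
(-295640 + v) + m(217) = (-295640 + 157579/143755) + (-85491 - 67437*√217) = -42499570621/143755 + (-85491 - 67437*√217) = -54789329326/143755 - 67437*√217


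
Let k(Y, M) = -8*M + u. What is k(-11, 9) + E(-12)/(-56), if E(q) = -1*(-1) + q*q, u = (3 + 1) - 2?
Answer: -4065/56 ≈ -72.589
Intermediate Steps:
u = 2 (u = 4 - 2 = 2)
k(Y, M) = 2 - 8*M (k(Y, M) = -8*M + 2 = 2 - 8*M)
E(q) = 1 + q²
k(-11, 9) + E(-12)/(-56) = (2 - 8*9) + (1 + (-12)²)/(-56) = (2 - 72) - (1 + 144)/56 = -70 - 1/56*145 = -70 - 145/56 = -4065/56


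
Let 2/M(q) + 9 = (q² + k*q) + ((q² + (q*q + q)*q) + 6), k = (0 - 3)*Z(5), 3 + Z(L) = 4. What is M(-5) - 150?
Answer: -2851/19 ≈ -150.05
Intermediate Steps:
Z(L) = 1 (Z(L) = -3 + 4 = 1)
k = -3 (k = (0 - 3)*1 = -3*1 = -3)
M(q) = 2/(-3 - 3*q + 2*q² + q*(q + q²)) (M(q) = 2/(-9 + ((q² - 3*q) + ((q² + (q*q + q)*q) + 6))) = 2/(-9 + ((q² - 3*q) + ((q² + (q² + q)*q) + 6))) = 2/(-9 + ((q² - 3*q) + ((q² + (q + q²)*q) + 6))) = 2/(-9 + ((q² - 3*q) + ((q² + q*(q + q²)) + 6))) = 2/(-9 + ((q² - 3*q) + (6 + q² + q*(q + q²)))) = 2/(-9 + (6 - 3*q + 2*q² + q*(q + q²))) = 2/(-3 - 3*q + 2*q² + q*(q + q²)))
M(-5) - 150 = 2/(-3 + (-5)³ - 3*(-5) + 3*(-5)²) - 150 = 2/(-3 - 125 + 15 + 3*25) - 150 = 2/(-3 - 125 + 15 + 75) - 150 = 2/(-38) - 150 = 2*(-1/38) - 150 = -1/19 - 150 = -2851/19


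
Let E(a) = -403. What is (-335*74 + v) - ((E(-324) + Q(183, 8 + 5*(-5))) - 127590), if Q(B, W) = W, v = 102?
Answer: 103322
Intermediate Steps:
(-335*74 + v) - ((E(-324) + Q(183, 8 + 5*(-5))) - 127590) = (-335*74 + 102) - ((-403 + (8 + 5*(-5))) - 127590) = (-24790 + 102) - ((-403 + (8 - 25)) - 127590) = -24688 - ((-403 - 17) - 127590) = -24688 - (-420 - 127590) = -24688 - 1*(-128010) = -24688 + 128010 = 103322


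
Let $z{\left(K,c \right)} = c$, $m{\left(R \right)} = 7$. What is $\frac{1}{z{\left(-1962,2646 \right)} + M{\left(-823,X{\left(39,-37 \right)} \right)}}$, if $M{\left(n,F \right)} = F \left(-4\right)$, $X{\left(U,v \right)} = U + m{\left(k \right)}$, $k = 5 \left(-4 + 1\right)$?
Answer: $\frac{1}{2462} \approx 0.00040617$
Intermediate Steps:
$k = -15$ ($k = 5 \left(-3\right) = -15$)
$X{\left(U,v \right)} = 7 + U$ ($X{\left(U,v \right)} = U + 7 = 7 + U$)
$M{\left(n,F \right)} = - 4 F$
$\frac{1}{z{\left(-1962,2646 \right)} + M{\left(-823,X{\left(39,-37 \right)} \right)}} = \frac{1}{2646 - 4 \left(7 + 39\right)} = \frac{1}{2646 - 184} = \frac{1}{2462}$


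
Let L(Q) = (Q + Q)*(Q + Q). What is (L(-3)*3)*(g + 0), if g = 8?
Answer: 864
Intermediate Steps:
L(Q) = 4*Q² (L(Q) = (2*Q)*(2*Q) = 4*Q²)
(L(-3)*3)*(g + 0) = ((4*(-3)²)*3)*(8 + 0) = ((4*9)*3)*8 = (36*3)*8 = 108*8 = 864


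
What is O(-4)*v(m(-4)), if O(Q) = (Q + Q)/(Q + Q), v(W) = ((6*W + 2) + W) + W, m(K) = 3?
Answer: 26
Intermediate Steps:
v(W) = 2 + 8*W (v(W) = ((2 + 6*W) + W) + W = (2 + 7*W) + W = 2 + 8*W)
O(Q) = 1 (O(Q) = (2*Q)/((2*Q)) = (2*Q)*(1/(2*Q)) = 1)
O(-4)*v(m(-4)) = 1*(2 + 8*3) = 1*(2 + 24) = 1*26 = 26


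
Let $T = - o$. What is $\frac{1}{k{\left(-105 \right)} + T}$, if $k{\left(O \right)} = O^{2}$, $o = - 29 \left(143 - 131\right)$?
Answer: $\frac{1}{11373} \approx 8.7928 \cdot 10^{-5}$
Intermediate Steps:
$o = -348$ ($o = \left(-29\right) 12 = -348$)
$T = 348$ ($T = \left(-1\right) \left(-348\right) = 348$)
$\frac{1}{k{\left(-105 \right)} + T} = \frac{1}{\left(-105\right)^{2} + 348} = \frac{1}{11025 + 348} = \frac{1}{11373}$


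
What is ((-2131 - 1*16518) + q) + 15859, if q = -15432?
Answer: -18222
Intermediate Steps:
((-2131 - 1*16518) + q) + 15859 = ((-2131 - 1*16518) - 15432) + 15859 = ((-2131 - 16518) - 15432) + 15859 = (-18649 - 15432) + 15859 = -34081 + 15859 = -18222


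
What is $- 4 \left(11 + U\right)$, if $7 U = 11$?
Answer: $- \frac{352}{7} \approx -50.286$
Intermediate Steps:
$U = \frac{11}{7}$ ($U = \frac{1}{7} \cdot 11 = \frac{11}{7} \approx 1.5714$)
$- 4 \left(11 + U\right) = - 4 \left(11 + \frac{11}{7}\right) = \left(-4\right) \frac{88}{7} = - \frac{352}{7}$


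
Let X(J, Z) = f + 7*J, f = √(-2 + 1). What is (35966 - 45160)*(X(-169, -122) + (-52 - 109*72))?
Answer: 83509102 - 9194*I ≈ 8.3509e+7 - 9194.0*I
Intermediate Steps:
f = I (f = √(-1) = I ≈ 1.0*I)
X(J, Z) = I + 7*J
(35966 - 45160)*(X(-169, -122) + (-52 - 109*72)) = (35966 - 45160)*((I + 7*(-169)) + (-52 - 109*72)) = -9194*((I - 1183) + (-52 - 7848)) = -9194*((-1183 + I) - 7900) = -9194*(-9083 + I) = 83509102 - 9194*I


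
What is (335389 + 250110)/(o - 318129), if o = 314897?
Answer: -585499/3232 ≈ -181.16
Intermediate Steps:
(335389 + 250110)/(o - 318129) = (335389 + 250110)/(314897 - 318129) = 585499/(-3232) = 585499*(-1/3232) = -585499/3232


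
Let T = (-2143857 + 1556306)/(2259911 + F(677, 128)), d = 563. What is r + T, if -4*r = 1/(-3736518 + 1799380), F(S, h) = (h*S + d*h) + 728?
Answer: -4552667056793/18746529018168 ≈ -0.24285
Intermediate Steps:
F(S, h) = 728 + 563*h + S*h (F(S, h) = (h*S + 563*h) + 728 = (S*h + 563*h) + 728 = (563*h + S*h) + 728 = 728 + 563*h + S*h)
T = -587551/2419359 (T = (-2143857 + 1556306)/(2259911 + (728 + 563*128 + 677*128)) = -587551/(2259911 + (728 + 72064 + 86656)) = -587551/(2259911 + 159448) = -587551/2419359 ≈ -0.24285)
r = 1/7748552 (r = -1/(4*(-3736518 + 1799380)) = -¼/(-1937138) = -¼*(-1/1937138) = 1/7748552 ≈ 1.2906e-7)
r + T = 1/7748552 - 587551/2419359 = -4552667056793/18746529018168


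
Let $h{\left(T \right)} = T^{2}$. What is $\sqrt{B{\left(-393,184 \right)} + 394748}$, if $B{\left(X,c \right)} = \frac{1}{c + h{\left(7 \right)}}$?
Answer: $\frac{\sqrt{21430474405}}{233} \approx 628.29$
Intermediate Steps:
$B{\left(X,c \right)} = \frac{1}{49 + c}$ ($B{\left(X,c \right)} = \frac{1}{c + 7^{2}} = \frac{1}{c + 49} = \frac{1}{49 + c}$)
$\sqrt{B{\left(-393,184 \right)} + 394748} = \sqrt{\frac{1}{49 + 184} + 394748} = \sqrt{\frac{1}{233} + 394748} = \sqrt{\frac{91976285}{233}} = \frac{\sqrt{21430474405}}{233}$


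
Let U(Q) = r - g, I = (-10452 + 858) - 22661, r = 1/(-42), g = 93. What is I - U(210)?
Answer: -1350803/42 ≈ -32162.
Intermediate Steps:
r = -1/42 ≈ -0.023810
I = -32255 (I = -9594 - 22661 = -32255)
U(Q) = -3907/42 (U(Q) = -1/42 - 1*93 = -1/42 - 93 = -3907/42)
I - U(210) = -32255 - 1*(-3907/42) = -32255 + 3907/42 = -1350803/42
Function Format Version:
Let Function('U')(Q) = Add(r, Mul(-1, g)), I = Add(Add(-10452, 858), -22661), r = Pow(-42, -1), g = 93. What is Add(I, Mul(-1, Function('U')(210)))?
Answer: Rational(-1350803, 42) ≈ -32162.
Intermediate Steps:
r = Rational(-1, 42) ≈ -0.023810
I = -32255 (I = Add(-9594, -22661) = -32255)
Function('U')(Q) = Rational(-3907, 42) (Function('U')(Q) = Add(Rational(-1, 42), Mul(-1, 93)) = Add(Rational(-1, 42), -93) = Rational(-3907, 42))
Add(I, Mul(-1, Function('U')(210))) = Add(-32255, Mul(-1, Rational(-3907, 42))) = Add(-32255, Rational(3907, 42)) = Rational(-1350803, 42)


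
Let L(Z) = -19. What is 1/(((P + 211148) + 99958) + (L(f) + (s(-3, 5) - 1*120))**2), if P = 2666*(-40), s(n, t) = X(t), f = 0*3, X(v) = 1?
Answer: 1/223510 ≈ 4.4741e-6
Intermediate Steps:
f = 0
s(n, t) = 1
P = -106640
1/(((P + 211148) + 99958) + (L(f) + (s(-3, 5) - 1*120))**2) = 1/(((-106640 + 211148) + 99958) + (-19 + (1 - 1*120))**2) = 1/((104508 + 99958) + (-19 + (1 - 120))**2) = 1/(204466 + (-19 - 119)**2) = 1/(204466 + (-138)**2) = 1/(204466 + 19044) = 1/223510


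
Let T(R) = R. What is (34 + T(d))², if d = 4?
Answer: 1444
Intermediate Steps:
(34 + T(d))² = (34 + 4)² = 38² = 1444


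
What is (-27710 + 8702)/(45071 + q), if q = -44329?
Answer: -9504/371 ≈ -25.617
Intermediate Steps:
(-27710 + 8702)/(45071 + q) = (-27710 + 8702)/(45071 - 44329) = -19008/742 = -19008*1/742 = -9504/371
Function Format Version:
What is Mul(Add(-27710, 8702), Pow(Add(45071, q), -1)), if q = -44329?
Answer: Rational(-9504, 371) ≈ -25.617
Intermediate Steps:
Mul(Add(-27710, 8702), Pow(Add(45071, q), -1)) = Mul(Add(-27710, 8702), Pow(Add(45071, -44329), -1)) = Mul(-19008, Pow(742, -1)) = Mul(-19008, Rational(1, 742)) = Rational(-9504, 371)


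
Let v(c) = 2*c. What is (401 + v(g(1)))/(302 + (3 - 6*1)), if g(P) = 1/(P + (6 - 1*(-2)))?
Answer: 157/117 ≈ 1.3419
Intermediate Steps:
g(P) = 1/(8 + P) (g(P) = 1/(P + (6 + 2)) = 1/(P + 8) = 1/(8 + P))
(401 + v(g(1)))/(302 + (3 - 6*1)) = (401 + 2/(8 + 1))/(302 + (3 - 6*1)) = (401 + 2/9)/(302 + (3 - 6)) = (401 + 2*(⅑))/(302 - 3) = (401 + 2/9)/299 = (3611/9)*(1/299) = 157/117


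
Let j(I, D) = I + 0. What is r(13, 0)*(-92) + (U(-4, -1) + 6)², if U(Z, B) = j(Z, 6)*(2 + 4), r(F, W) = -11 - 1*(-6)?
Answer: 784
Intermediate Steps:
r(F, W) = -5 (r(F, W) = -11 + 6 = -5)
j(I, D) = I
U(Z, B) = 6*Z (U(Z, B) = Z*(2 + 4) = Z*6 = 6*Z)
r(13, 0)*(-92) + (U(-4, -1) + 6)² = -5*(-92) + (6*(-4) + 6)² = 460 + (-24 + 6)² = 460 + (-18)² = 460 + 324 = 784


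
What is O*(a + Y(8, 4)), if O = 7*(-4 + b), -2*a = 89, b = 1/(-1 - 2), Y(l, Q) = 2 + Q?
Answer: 7007/6 ≈ 1167.8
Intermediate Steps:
b = -1/3 (b = 1/(-3) = -1/3 ≈ -0.33333)
a = -89/2 (a = -1/2*89 = -89/2 ≈ -44.500)
O = -91/3 (O = 7*(-4 - 1/3) = 7*(-13/3) = -91/3 ≈ -30.333)
O*(a + Y(8, 4)) = -91*(-89/2 + (2 + 4))/3 = -91*(-89/2 + 6)/3 = -91/3*(-77/2) = 7007/6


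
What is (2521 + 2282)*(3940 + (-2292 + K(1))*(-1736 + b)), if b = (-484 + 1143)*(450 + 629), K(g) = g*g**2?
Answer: -7805161426905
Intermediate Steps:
K(g) = g**3
b = 711061 (b = 659*1079 = 711061)
(2521 + 2282)*(3940 + (-2292 + K(1))*(-1736 + b)) = (2521 + 2282)*(3940 + (-2292 + 1**3)*(-1736 + 711061)) = 4803*(3940 + (-2292 + 1)*709325) = 4803*(3940 - 2291*709325) = 4803*(3940 - 1625063575) = 4803*(-1625059635) = -7805161426905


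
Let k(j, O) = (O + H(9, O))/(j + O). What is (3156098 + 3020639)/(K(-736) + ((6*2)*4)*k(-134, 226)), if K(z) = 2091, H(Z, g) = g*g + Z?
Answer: 142064951/663825 ≈ 214.01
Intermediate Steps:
H(Z, g) = Z + g² (H(Z, g) = g² + Z = Z + g²)
k(j, O) = (9 + O + O²)/(O + j) (k(j, O) = (O + (9 + O²))/(j + O) = (9 + O + O²)/(O + j))
(3156098 + 3020639)/(K(-736) + ((6*2)*4)*k(-134, 226)) = (3156098 + 3020639)/(2091 + ((6*2)*4)*((9 + 226 + 226²)/(226 - 134))) = 6176737/(2091 + (12*4)*((9 + 226 + 51076)/92)) = 6176737/(2091 + 48*((1/92)*51311)) = 6176737/(2091 + 48*(51311/92)) = 6176737/(2091 + 615732/23) = 6176737/(663825/23) = 6176737*(23/663825) = 142064951/663825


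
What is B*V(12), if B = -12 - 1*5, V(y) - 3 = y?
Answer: -255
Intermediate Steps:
V(y) = 3 + y
B = -17 (B = -12 - 5 = -17)
B*V(12) = -17*(3 + 12) = -17*15 = -255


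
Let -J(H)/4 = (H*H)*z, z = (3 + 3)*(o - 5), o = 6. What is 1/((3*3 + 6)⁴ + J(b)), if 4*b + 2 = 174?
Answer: 1/6249 ≈ 0.00016003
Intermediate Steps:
b = 43 (b = -½ + (¼)*174 = -½ + 87/2 = 43)
z = 6 (z = (3 + 3)*(6 - 5) = 6*1 = 6)
J(H) = -24*H² (J(H) = -4*H*H*6 = -4*H²*6 = -24*H²)
1/((3*3 + 6)⁴ + J(b)) = 1/((3*3 + 6)⁴ - 24*43²) = 1/((9 + 6)⁴ - 24*1849) = 1/(15⁴ - 44376) = 1/(50625 - 44376) = 1/6249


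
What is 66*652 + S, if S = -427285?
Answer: -384253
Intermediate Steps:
66*652 + S = 66*652 - 427285 = 43032 - 427285 = -384253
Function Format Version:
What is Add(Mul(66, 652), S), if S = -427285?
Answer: -384253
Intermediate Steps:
Add(Mul(66, 652), S) = Add(Mul(66, 652), -427285) = Add(43032, -427285) = -384253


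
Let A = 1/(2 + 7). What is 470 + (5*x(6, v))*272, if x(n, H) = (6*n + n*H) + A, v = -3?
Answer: 225910/9 ≈ 25101.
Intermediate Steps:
A = ⅑ (A = 1/9 = ⅑ ≈ 0.11111)
x(n, H) = ⅑ + 6*n + H*n (x(n, H) = (6*n + n*H) + ⅑ = (6*n + H*n) + ⅑ = ⅑ + 6*n + H*n)
470 + (5*x(6, v))*272 = 470 + (5*(⅑ + 6*6 - 3*6))*272 = 470 + (5*(⅑ + 36 - 18))*272 = 470 + (5*(163/9))*272 = 470 + (815/9)*272 = 470 + 221680/9 = 225910/9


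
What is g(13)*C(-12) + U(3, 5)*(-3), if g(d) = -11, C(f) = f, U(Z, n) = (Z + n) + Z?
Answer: 99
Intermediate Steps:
U(Z, n) = n + 2*Z
g(13)*C(-12) + U(3, 5)*(-3) = -11*(-12) + (5 + 2*3)*(-3) = 132 + (5 + 6)*(-3) = 132 + 11*(-3) = 132 - 33 = 99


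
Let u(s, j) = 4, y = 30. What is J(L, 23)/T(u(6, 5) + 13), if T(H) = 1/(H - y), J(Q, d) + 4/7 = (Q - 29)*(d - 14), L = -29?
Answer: 47554/7 ≈ 6793.4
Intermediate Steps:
J(Q, d) = -4/7 + (-29 + Q)*(-14 + d) (J(Q, d) = -4/7 + (Q - 29)*(d - 14) = -4/7 + (-29 + Q)*(-14 + d))
T(H) = 1/(-30 + H) (T(H) = 1/(H - 1*30) = 1/(H - 30) = 1/(-30 + H))
J(L, 23)/T(u(6, 5) + 13) = (2838/7 - 29*23 - 14*(-29) - 29*23)/(1/(-30 + (4 + 13))) = (2838/7 - 667 + 406 - 667)/(1/(-30 + 17)) = -3658/(7*(1/(-13))) = -3658/(7*(-1/13)) = -3658/7*(-13) = 47554/7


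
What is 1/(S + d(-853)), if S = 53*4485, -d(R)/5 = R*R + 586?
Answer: -1/3403270 ≈ -2.9384e-7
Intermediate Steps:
d(R) = -2930 - 5*R² (d(R) = -5*(R*R + 586) = -5*(R² + 586) = -5*(586 + R²) = -2930 - 5*R²)
S = 237705
1/(S + d(-853)) = 1/(237705 + (-2930 - 5*(-853)²)) = 1/(237705 + (-2930 - 5*727609)) = 1/(237705 + (-2930 - 3638045)) = 1/(237705 - 3640975) = 1/(-3403270) = -1/3403270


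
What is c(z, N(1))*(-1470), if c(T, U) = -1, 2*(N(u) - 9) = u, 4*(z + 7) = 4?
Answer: 1470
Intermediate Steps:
z = -6 (z = -7 + (¼)*4 = -7 + 1 = -6)
N(u) = 9 + u/2
c(z, N(1))*(-1470) = -1*(-1470) = 1470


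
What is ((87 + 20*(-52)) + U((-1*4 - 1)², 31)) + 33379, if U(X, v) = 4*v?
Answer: 32550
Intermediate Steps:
((87 + 20*(-52)) + U((-1*4 - 1)², 31)) + 33379 = ((87 + 20*(-52)) + 4*31) + 33379 = ((87 - 1040) + 124) + 33379 = (-953 + 124) + 33379 = -829 + 33379 = 32550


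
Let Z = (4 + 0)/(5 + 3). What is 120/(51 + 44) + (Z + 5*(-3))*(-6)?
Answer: 1677/19 ≈ 88.263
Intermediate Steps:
Z = ½ (Z = 4/8 = 4*(⅛) = ½ ≈ 0.50000)
120/(51 + 44) + (Z + 5*(-3))*(-6) = 120/(51 + 44) + (½ + 5*(-3))*(-6) = 120/95 + (½ - 15)*(-6) = 120*(1/95) - 29/2*(-6) = 24/19 + 87 = 1677/19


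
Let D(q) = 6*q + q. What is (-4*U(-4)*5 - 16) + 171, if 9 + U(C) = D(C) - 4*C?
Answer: 575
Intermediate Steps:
D(q) = 7*q
U(C) = -9 + 3*C (U(C) = -9 + (7*C - 4*C) = -9 + 3*C)
(-4*U(-4)*5 - 16) + 171 = (-4*(-9 + 3*(-4))*5 - 16) + 171 = (-4*(-9 - 12)*5 - 16) + 171 = (-4*(-21)*5 - 16) + 171 = (84*5 - 16) + 171 = (420 - 16) + 171 = 404 + 171 = 575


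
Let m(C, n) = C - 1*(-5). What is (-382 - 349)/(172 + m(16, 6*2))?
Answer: -731/193 ≈ -3.7876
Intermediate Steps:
m(C, n) = 5 + C (m(C, n) = C + 5 = 5 + C)
(-382 - 349)/(172 + m(16, 6*2)) = (-382 - 349)/(172 + (5 + 16)) = -731/(172 + 21) = -731/193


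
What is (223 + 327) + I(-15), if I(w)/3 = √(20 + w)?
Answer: 550 + 3*√5 ≈ 556.71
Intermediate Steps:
I(w) = 3*√(20 + w)
(223 + 327) + I(-15) = (223 + 327) + 3*√(20 - 15) = 550 + 3*√5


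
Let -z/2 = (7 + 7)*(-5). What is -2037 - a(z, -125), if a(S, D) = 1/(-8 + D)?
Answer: -270920/133 ≈ -2037.0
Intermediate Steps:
z = 140 (z = -2*(7 + 7)*(-5) = -28*(-5) = -2*(-70) = 140)
-2037 - a(z, -125) = -2037 - 1/(-8 - 125) = -2037 - 1/(-133) = -2037 - 1*(-1/133) = -2037 + 1/133 = -270920/133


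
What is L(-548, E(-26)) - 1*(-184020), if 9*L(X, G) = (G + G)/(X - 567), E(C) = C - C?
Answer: 184020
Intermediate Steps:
E(C) = 0
L(X, G) = 2*G/(9*(-567 + X)) (L(X, G) = ((G + G)/(X - 567))/9 = ((2*G)/(-567 + X))/9 = (2*G/(-567 + X))/9 = 2*G/(9*(-567 + X)))
L(-548, E(-26)) - 1*(-184020) = (2/9)*0/(-567 - 548) - 1*(-184020) = (2/9)*0/(-1115) + 184020 = (2/9)*0*(-1/1115) + 184020 = 0 + 184020 = 184020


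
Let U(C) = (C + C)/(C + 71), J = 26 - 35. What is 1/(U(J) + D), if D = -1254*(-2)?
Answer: 31/77739 ≈ 0.00039877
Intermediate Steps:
J = -9
U(C) = 2*C/(71 + C) (U(C) = (2*C)/(71 + C) = 2*C/(71 + C))
D = 2508 (D = -209*(-12) = 2508)
1/(U(J) + D) = 1/(2*(-9)/(71 - 9) + 2508) = 1/(2*(-9)/62 + 2508) = 1/(2*(-9)*(1/62) + 2508) = 1/(-9/31 + 2508) = 1/(77739/31) = 31/77739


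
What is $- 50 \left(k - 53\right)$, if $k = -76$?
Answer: $6450$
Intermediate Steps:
$- 50 \left(k - 53\right) = - 50 \left(-76 - 53\right) = \left(-50\right) \left(-129\right) = 6450$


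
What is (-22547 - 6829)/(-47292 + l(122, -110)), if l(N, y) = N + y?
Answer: 612/985 ≈ 0.62132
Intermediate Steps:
(-22547 - 6829)/(-47292 + l(122, -110)) = (-22547 - 6829)/(-47292 + (122 - 110)) = -29376/(-47292 + 12) = -29376/(-47280) = -29376*(-1/47280) = 612/985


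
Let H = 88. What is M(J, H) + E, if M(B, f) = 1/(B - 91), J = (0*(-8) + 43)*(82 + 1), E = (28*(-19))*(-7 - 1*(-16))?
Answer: -16652663/3478 ≈ -4788.0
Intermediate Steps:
E = -4788 (E = -532*(-7 + 16) = -532*9 = -4788)
J = 3569 (J = (0 + 43)*83 = 43*83 = 3569)
M(B, f) = 1/(-91 + B)
M(J, H) + E = 1/(-91 + 3569) - 4788 = 1/3478 - 4788 = -16652663/3478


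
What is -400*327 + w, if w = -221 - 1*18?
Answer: -131039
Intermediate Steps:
w = -239 (w = -221 - 18 = -239)
-400*327 + w = -400*327 - 239 = -130800 - 239 = -131039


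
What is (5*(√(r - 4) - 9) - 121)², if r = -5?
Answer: 27331 - 4980*I ≈ 27331.0 - 4980.0*I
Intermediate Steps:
(5*(√(r - 4) - 9) - 121)² = (5*(√(-5 - 4) - 9) - 121)² = (5*(√(-9) - 9) - 121)² = (5*(3*I - 9) - 121)² = (5*(-9 + 3*I) - 121)² = ((-45 + 15*I) - 121)² = (-166 + 15*I)²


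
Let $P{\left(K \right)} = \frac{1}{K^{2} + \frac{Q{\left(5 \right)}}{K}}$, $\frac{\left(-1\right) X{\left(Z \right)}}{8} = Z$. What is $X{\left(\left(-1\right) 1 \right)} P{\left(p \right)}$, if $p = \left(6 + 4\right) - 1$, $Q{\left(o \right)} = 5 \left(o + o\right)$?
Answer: $\frac{72}{779} \approx 0.092426$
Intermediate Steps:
$Q{\left(o \right)} = 10 o$ ($Q{\left(o \right)} = 5 \cdot 2 o = 10 o$)
$X{\left(Z \right)} = - 8 Z$
$p = 9$ ($p = 10 - 1 = 9$)
$P{\left(K \right)} = \frac{1}{K^{2} + \frac{50}{K}}$ ($P{\left(K \right)} = \frac{1}{K^{2} + \frac{10 \cdot 5}{K}} = \frac{1}{K^{2} + \frac{50}{K}}$)
$X{\left(\left(-1\right) 1 \right)} P{\left(p \right)} = - 8 \left(\left(-1\right) 1\right) \frac{9}{50 + 9^{3}} = \left(-8\right) \left(-1\right) \frac{9}{50 + 729} = 8 \cdot \frac{9}{779} = \frac{72}{779}$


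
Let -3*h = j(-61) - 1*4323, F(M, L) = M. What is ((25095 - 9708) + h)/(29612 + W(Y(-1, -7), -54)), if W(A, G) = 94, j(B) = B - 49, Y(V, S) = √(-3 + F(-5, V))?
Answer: 25297/44559 ≈ 0.56772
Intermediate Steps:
Y(V, S) = 2*I*√2 (Y(V, S) = √(-3 - 5) = √(-8) = 2*I*√2)
j(B) = -49 + B
h = 4433/3 (h = -((-49 - 61) - 1*4323)/3 = -(-110 - 4323)/3 = -⅓*(-4433) = 4433/3 ≈ 1477.7)
((25095 - 9708) + h)/(29612 + W(Y(-1, -7), -54)) = ((25095 - 9708) + 4433/3)/(29612 + 94) = (15387 + 4433/3)/29706 = (50594/3)*(1/29706) = 25297/44559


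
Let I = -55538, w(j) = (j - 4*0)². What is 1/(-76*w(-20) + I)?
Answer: -1/85938 ≈ -1.1636e-5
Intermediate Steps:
w(j) = j² (w(j) = (j + 0)² = j²)
1/(-76*w(-20) + I) = 1/(-76*(-20)² - 55538) = 1/(-76*400 - 55538) = 1/(-30400 - 55538) = 1/(-85938) = -1/85938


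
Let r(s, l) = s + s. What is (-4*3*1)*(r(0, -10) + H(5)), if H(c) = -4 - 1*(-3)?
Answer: 12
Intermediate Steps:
r(s, l) = 2*s
H(c) = -1 (H(c) = -4 + 3 = -1)
(-4*3*1)*(r(0, -10) + H(5)) = (-4*3*1)*(2*0 - 1) = (-12*1)*(0 - 1) = -12*(-1) = 12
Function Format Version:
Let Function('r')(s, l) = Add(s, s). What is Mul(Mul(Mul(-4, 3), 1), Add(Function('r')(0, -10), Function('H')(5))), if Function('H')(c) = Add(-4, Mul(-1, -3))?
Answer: 12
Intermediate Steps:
Function('r')(s, l) = Mul(2, s)
Function('H')(c) = -1 (Function('H')(c) = Add(-4, 3) = -1)
Mul(Mul(Mul(-4, 3), 1), Add(Function('r')(0, -10), Function('H')(5))) = Mul(Mul(Mul(-4, 3), 1), Add(Mul(2, 0), -1)) = Mul(Mul(-12, 1), Add(0, -1)) = Mul(-12, -1) = 12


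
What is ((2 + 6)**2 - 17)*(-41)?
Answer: -1927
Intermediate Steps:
((2 + 6)**2 - 17)*(-41) = (8**2 - 17)*(-41) = (64 - 17)*(-41) = 47*(-41) = -1927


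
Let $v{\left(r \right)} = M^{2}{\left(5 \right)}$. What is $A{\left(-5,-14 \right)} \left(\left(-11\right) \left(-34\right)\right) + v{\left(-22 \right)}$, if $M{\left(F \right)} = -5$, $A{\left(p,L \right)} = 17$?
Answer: $6383$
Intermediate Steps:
$v{\left(r \right)} = 25$ ($v{\left(r \right)} = \left(-5\right)^{2} = 25$)
$A{\left(-5,-14 \right)} \left(\left(-11\right) \left(-34\right)\right) + v{\left(-22 \right)} = 17 \left(\left(-11\right) \left(-34\right)\right) + 25 = 17 \cdot 374 + 25 = 6358 + 25 = 6383$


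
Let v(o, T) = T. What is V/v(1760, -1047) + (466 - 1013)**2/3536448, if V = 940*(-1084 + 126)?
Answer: 353883936087/411406784 ≈ 860.18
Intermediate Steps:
V = -900520 (V = 940*(-958) = -900520)
V/v(1760, -1047) + (466 - 1013)**2/3536448 = -900520/(-1047) + (466 - 1013)**2/3536448 = -900520*(-1/1047) + (-547)**2*(1/3536448) = 900520/1047 + 299209*(1/3536448) = 900520/1047 + 299209/3536448 = 353883936087/411406784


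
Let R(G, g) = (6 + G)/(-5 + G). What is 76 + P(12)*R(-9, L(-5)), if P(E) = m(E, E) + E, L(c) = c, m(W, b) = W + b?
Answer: 586/7 ≈ 83.714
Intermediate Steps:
R(G, g) = (6 + G)/(-5 + G)
P(E) = 3*E (P(E) = (E + E) + E = 2*E + E = 3*E)
76 + P(12)*R(-9, L(-5)) = 76 + (3*12)*((6 - 9)/(-5 - 9)) = 76 + 36*(-3/(-14)) = 76 + 36*(-1/14*(-3)) = 76 + 36*(3/14) = 76 + 54/7 = 586/7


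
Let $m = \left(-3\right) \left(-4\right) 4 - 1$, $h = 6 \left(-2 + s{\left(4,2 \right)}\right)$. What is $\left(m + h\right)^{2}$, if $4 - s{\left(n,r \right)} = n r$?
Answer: $121$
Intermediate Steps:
$s{\left(n,r \right)} = 4 - n r$
$h = -36$ ($h = 6 \left(-2 + \left(4 - 4 \cdot 2\right)\right) = 6 \left(-2 + \left(4 - 8\right)\right) = 6 \left(-2 - 4\right) = 6 \left(-6\right) = -36$)
$m = 47$ ($m = 12 \cdot 4 - 1 = 48 - 1 = 47$)
$\left(m + h\right)^{2} = \left(47 - 36\right)^{2} = 11^{2} = 121$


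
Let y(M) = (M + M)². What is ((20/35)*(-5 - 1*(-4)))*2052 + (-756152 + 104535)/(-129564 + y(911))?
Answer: -26189066279/22330840 ≈ -1172.8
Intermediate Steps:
y(M) = 4*M² (y(M) = (2*M)² = 4*M²)
((20/35)*(-5 - 1*(-4)))*2052 + (-756152 + 104535)/(-129564 + y(911)) = ((20/35)*(-5 - 1*(-4)))*2052 + (-756152 + 104535)/(-129564 + 4*911²) = ((20*(1/35))*(-5 + 4))*2052 - 651617/(-129564 + 4*829921) = ((4/7)*(-1))*2052 - 651617/(-129564 + 3319684) = -4/7*2052 - 651617/3190120 = -8208/7 - 651617*1/3190120 = -8208/7 - 651617/3190120 = -26189066279/22330840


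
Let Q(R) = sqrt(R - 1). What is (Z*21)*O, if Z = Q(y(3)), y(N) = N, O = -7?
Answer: -147*sqrt(2) ≈ -207.89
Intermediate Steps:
Q(R) = sqrt(-1 + R)
Z = sqrt(2) (Z = sqrt(-1 + 3) = sqrt(2) ≈ 1.4142)
(Z*21)*O = (sqrt(2)*21)*(-7) = (21*sqrt(2))*(-7) = -147*sqrt(2)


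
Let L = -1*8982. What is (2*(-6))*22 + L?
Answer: -9246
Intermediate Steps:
L = -8982
(2*(-6))*22 + L = (2*(-6))*22 - 8982 = -12*22 - 8982 = -264 - 8982 = -9246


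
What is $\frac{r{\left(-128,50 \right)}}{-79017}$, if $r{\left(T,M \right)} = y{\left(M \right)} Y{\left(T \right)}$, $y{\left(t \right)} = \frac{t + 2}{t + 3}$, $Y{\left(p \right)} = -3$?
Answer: $\frac{52}{1395967} \approx 3.725 \cdot 10^{-5}$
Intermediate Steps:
$y{\left(t \right)} = \frac{2 + t}{3 + t}$
$r{\left(T,M \right)} = - \frac{3 \left(2 + M\right)}{3 + M}$ ($r{\left(T,M \right)} = \frac{2 + M}{3 + M} \left(-3\right) = - \frac{3 \left(2 + M\right)}{3 + M}$)
$\frac{r{\left(-128,50 \right)}}{-79017} = \frac{3 \frac{1}{3 + 50} \left(-2 - 50\right)}{-79017} = \frac{3 \left(-2 - 50\right)}{53} \left(- \frac{1}{79017}\right) = 3 \cdot \frac{1}{53} \left(-52\right) \left(- \frac{1}{79017}\right) = \left(- \frac{156}{53}\right) \left(- \frac{1}{79017}\right) = \frac{52}{1395967}$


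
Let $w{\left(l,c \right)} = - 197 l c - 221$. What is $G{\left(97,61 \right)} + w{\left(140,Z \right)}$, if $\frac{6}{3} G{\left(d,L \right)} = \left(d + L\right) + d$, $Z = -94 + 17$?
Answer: $\frac{4247133}{2} \approx 2.1236 \cdot 10^{6}$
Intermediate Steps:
$Z = -77$
$G{\left(d,L \right)} = d + \frac{L}{2}$ ($G{\left(d,L \right)} = \frac{\left(d + L\right) + d}{2} = \frac{\left(L + d\right) + d}{2} = \frac{L + 2 d}{2} = d + \frac{L}{2}$)
$w{\left(l,c \right)} = -221 - 197 c l$ ($w{\left(l,c \right)} = - 197 c l - 221 = -221 - 197 c l$)
$G{\left(97,61 \right)} + w{\left(140,Z \right)} = \left(97 + \frac{1}{2} \cdot 61\right) - \left(221 - 2123660\right) = \left(97 + \frac{61}{2}\right) + \left(-221 + 2123660\right) = \frac{255}{2} + 2123439 = \frac{4247133}{2}$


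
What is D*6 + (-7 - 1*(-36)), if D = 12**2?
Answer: 893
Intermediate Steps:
D = 144
D*6 + (-7 - 1*(-36)) = 144*6 + (-7 - 1*(-36)) = 864 + (-7 + 36) = 864 + 29 = 893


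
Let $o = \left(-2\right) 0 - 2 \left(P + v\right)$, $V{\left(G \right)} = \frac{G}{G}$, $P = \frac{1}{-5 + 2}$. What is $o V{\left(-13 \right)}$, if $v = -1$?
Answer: $\frac{8}{3} \approx 2.6667$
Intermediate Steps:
$P = - \frac{1}{3}$ ($P = \frac{1}{-3} = - \frac{1}{3} \approx -0.33333$)
$V{\left(G \right)} = 1$
$o = \frac{8}{3}$ ($o = \left(-2\right) 0 - 2 \left(- \frac{1}{3} - 1\right) = 0 - - \frac{8}{3} = 0 + \frac{8}{3} = \frac{8}{3} \approx 2.6667$)
$o V{\left(-13 \right)} = \frac{8}{3} \cdot 1 = \frac{8}{3}$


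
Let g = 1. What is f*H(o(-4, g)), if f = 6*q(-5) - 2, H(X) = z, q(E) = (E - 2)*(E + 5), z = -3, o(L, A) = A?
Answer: 6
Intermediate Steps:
q(E) = (-2 + E)*(5 + E)
H(X) = -3
f = -2 (f = 6*(-10 + (-5)**2 + 3*(-5)) - 2 = 6*(-10 + 25 - 15) - 2 = 6*0 - 2 = 0 - 2 = -2)
f*H(o(-4, g)) = -2*(-3) = 6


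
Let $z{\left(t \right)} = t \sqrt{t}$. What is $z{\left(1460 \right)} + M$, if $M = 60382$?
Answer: $60382 + 2920 \sqrt{365} \approx 1.1617 \cdot 10^{5}$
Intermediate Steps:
$z{\left(t \right)} = t^{\frac{3}{2}}$
$z{\left(1460 \right)} + M = 1460^{\frac{3}{2}} + 60382 = 2920 \sqrt{365} + 60382 = 60382 + 2920 \sqrt{365}$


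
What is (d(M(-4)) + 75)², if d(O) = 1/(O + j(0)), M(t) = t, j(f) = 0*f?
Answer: 89401/16 ≈ 5587.6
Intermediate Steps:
j(f) = 0
d(O) = 1/O (d(O) = 1/(O + 0) = 1/O)
(d(M(-4)) + 75)² = (1/(-4) + 75)² = (-¼ + 75)² = (299/4)² = 89401/16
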